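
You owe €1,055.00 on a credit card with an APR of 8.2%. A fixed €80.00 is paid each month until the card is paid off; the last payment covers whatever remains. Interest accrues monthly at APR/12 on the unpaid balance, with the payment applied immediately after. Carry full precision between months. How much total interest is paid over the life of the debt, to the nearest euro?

€54

Monthly rate r = 8.2%/12 = 0.683333% = 0.00683333.
Payoff takes n = ⌈−ln(1 − rB₀/P)/ln(1+r)⌉ = ⌈13.867⌉ = 14 payments; the last is €69.40.
Total paid = 13·€80.00 + €69.40 = €1,109.40.
Total interest = total paid − principal = €1,109.40 − €1,055.00 = €54.40.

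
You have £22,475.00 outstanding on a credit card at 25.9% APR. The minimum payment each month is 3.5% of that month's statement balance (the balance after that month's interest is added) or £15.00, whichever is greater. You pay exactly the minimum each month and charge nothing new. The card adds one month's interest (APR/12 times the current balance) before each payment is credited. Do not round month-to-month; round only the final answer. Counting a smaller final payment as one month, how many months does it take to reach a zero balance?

Monthly rate r = 25.9%/12 = 2.15833% = 0.0215833.
While 3.5% of the post-interest balance exceeds £15.00, each month B ← (B·(1+r))·(1 − 0.035), i.e. B shrinks by the factor (1+r)·0.965 = 0.98583.
This holds for months 1–279. Entering month 280 the balance is £419.00; 3.5% of the post-interest balance is now below £15.00, so the flat £15.00 minimum applies from here.
From month 280 a fixed £15.00 at rate r clears £419.00 in 44 more payments. Total: 279 + 44 = 323 months.

323 months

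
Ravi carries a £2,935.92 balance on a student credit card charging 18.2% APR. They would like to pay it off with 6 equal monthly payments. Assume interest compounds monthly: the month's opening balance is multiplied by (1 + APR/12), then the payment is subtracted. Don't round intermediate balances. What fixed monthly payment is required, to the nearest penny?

£515.62

Monthly rate r = 18.2%/12 = 1.51667% = 0.0151667.
Level-payment amortization: P = B₀·r / (1 − (1+r)^(−n)) = 2935.92·0.0151667 / (1 − 1.01517^(−6)).
Denominator 1 − (1+r)^(−6) = 0.0863583167.
P = 44.5281 / 0.0863583167 ≈ 515.62.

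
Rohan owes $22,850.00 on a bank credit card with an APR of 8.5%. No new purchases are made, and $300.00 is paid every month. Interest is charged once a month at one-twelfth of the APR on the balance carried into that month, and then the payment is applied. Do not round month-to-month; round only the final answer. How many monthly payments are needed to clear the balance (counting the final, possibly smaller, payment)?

110 payments

Monthly rate r = 8.5%/12 = 0.708333% = 0.00708333.
Recurrence: B ← B·(1+r) − $300.00.
Month 1: interest $161.85; balance after payment $22,711.85.
Month 2: interest $160.88; balance after payment $22,572.73.
Closed form: n = −ln(1 − rB₀/P)/ln(1+r) = −ln(0.46049)/ln(1.00708) ≈ 109.866, so the balance reaches zero during payment 110.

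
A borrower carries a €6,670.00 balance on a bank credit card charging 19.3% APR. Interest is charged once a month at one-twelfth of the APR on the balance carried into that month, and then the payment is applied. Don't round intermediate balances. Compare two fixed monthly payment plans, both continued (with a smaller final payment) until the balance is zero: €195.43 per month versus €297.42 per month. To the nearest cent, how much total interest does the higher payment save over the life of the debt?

Monthly rate r = 19.3%/12 = 1.60833% = 0.0160833.
At €195.43/mo: n = ⌈−ln(1 − rB₀/P)/ln(1+r)⌉ = 50 payments (last €175.32); total interest = total paid − €6,670.00 = €3,081.39.
At €297.42/mo: 29 payments (last €11.50); total interest €1,669.26.
Interest saved = €3,081.39 − €1,669.26 = €1,412.13.

€1,412.13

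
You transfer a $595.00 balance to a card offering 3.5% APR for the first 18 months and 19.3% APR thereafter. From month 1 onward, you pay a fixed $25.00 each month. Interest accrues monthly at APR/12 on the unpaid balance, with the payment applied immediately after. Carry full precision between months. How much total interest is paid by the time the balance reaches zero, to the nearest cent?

$31.62

Promo months 1–18 at r₀ = 3.5%/12 = 0.00291667; months 19+ at r₁ = 19.3%/12 = 0.0160833.
After month 18: iterate B ← B·(1+r₀) − $25.00 for 18 months → $165.69.
Then at r₁ with $25.00/mo: n₂ = −ln(1 − r₁·B/P)/ln(1+r₁) ≈ 7.06 → 8 more payments.
Total paid = 25·$25.00 + $1.62 = $626.62; interest = $626.62 − $595.00 = $31.62.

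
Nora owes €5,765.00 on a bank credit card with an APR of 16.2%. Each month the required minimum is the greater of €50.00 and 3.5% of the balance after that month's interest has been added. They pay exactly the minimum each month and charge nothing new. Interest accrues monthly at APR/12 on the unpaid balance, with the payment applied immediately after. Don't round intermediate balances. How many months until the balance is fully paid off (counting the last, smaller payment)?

100 months

Monthly rate r = 16.2%/12 = 1.35% = 0.0135.
While 3.5% of the post-interest balance exceeds €50.00, each month B ← (B·(1+r))·(1 − 0.035), i.e. B shrinks by the factor (1+r)·0.965 = 0.97803.
This holds for months 1–64. Entering month 65 the balance is €1,390.81; 3.5% of the post-interest balance is now below €50.00, so the flat €50.00 minimum applies from here.
From month 65 a fixed €50.00 at rate r clears €1,390.81 in 36 more payments. Total: 64 + 36 = 100 months.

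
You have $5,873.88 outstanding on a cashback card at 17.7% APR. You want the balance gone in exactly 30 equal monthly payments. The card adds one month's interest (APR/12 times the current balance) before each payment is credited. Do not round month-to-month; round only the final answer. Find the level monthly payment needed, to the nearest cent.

$243.72

Monthly rate r = 17.7%/12 = 1.475% = 0.01475.
Level-payment amortization: P = B₀·r / (1 − (1+r)^(−n)) = 5873.88·0.01475 / (1 − 1.01475^(−30)).
Denominator 1 − (1+r)^(−30) = 0.355492166.
P = 86.6397 / 0.355492166 ≈ 243.72.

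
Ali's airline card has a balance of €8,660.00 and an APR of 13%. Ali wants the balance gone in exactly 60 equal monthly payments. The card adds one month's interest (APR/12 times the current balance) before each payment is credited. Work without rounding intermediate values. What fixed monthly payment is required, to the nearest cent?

Monthly rate r = 13%/12 = 1.08333% = 0.0108333.
Level-payment amortization: P = B₀·r / (1 − (1+r)^(−n)) = 8660.00·0.0108333 / (1 − 1.01083^(−60)).
Denominator 1 − (1+r)^(−60) = 0.476126162.
P = 93.8167 / 0.476126162 ≈ 197.04.

€197.04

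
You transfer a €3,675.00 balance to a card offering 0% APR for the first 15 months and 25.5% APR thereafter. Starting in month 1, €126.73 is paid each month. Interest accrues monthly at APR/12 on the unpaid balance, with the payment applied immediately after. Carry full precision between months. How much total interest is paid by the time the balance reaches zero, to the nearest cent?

€354.09

Promo months 1–15 at r₀ = 0%/12 = 0; months 16+ at r₁ = 25.5%/12 = 0.02125.
After month 15 (no interest yet): B = €3,675.00 − 15·€126.73 = €1,774.05.
Then at r₁ with €126.73/mo: n₂ = −ln(1 − r₁·B/P)/ln(1+r₁) ≈ 16.79 → 17 more payments.
Total paid = 31·€126.73 + €100.46 = €4,029.09; interest = €4,029.09 − €3,675.00 = €354.09.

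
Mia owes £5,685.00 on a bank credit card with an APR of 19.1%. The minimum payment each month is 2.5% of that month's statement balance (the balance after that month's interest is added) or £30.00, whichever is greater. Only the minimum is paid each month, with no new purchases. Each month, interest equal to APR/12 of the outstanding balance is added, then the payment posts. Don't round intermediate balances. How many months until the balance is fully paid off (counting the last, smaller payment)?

Monthly rate r = 19.1%/12 = 1.59167% = 0.0159167.
While 2.5% of the post-interest balance exceeds £30.00, each month B ← (B·(1+r))·(1 − 0.025), i.e. B shrinks by the factor (1+r)·0.975 = 0.99052.
This holds for months 1–165. Entering month 166 the balance is £1,180.53; 2.5% of the post-interest balance is now below £30.00, so the flat £30.00 minimum applies from here.
From month 166 a fixed £30.00 at rate r clears £1,180.53 in 63 more payments. Total: 165 + 63 = 228 months.

228 months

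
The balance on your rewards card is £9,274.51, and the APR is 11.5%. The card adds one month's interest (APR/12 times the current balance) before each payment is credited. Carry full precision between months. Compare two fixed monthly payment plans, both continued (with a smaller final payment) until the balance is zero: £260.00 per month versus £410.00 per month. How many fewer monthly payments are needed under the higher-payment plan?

18 fewer payments

Monthly rate r = 11.5%/12 = 0.958333% = 0.00958333.
At £260.00/mo: n = ⌈−ln(1 − rB₀/P)/ln(1+r)⌉ = 44 payments (last £223.67); total interest = total paid − £9,274.51 = £2,129.16.
At £410.00/mo: 26 payments (last £254.17); total interest £1,229.66.
Payments saved = 44 − 26 = 18.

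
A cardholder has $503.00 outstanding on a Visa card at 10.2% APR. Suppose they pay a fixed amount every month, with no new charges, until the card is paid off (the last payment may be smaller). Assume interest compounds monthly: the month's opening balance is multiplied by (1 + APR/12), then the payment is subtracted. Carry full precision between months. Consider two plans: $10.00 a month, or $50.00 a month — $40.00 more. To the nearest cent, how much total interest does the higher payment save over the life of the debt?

$130.96

Monthly rate r = 10.2%/12 = 0.85% = 0.0085.
At $10.00/mo: n = ⌈−ln(1 − rB₀/P)/ln(1+r)⌉ = 66 payments (last $9.06); total interest = total paid − $503.00 = $156.06.
At $50.00/mo: 11 payments (last $28.10); total interest $25.10.
Interest saved = $156.06 − $25.10 = $130.96.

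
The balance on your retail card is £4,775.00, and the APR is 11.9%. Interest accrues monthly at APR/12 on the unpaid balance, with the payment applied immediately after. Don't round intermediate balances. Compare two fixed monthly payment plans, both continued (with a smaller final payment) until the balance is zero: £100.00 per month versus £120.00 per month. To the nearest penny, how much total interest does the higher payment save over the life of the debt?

£398.23

Monthly rate r = 11.9%/12 = 0.991667% = 0.00991667.
At £100.00/mo: n = ⌈−ln(1 − rB₀/P)/ln(1+r)⌉ = 66 payments (last £1.38); total interest = total paid − £4,775.00 = £1,726.38.
At £120.00/mo: 51 payments (last £103.15); total interest £1,328.15.
Interest saved = £1,726.38 − £1,328.15 = £398.23.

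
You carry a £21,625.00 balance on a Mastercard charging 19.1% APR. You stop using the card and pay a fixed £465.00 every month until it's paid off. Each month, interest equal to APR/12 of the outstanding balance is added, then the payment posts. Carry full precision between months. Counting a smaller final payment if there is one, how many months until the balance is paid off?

86 months

Monthly rate r = 19.1%/12 = 1.59167% = 0.0159167.
Recurrence: B ← B·(1+r) − £465.00.
Month 1: interest £344.20; balance after payment £21,504.20.
Month 2: interest £342.28; balance after payment £21,381.47.
Closed form: n = −ln(1 − rB₀/P)/ln(1+r) = −ln(0.25979)/ln(1.01592) ≈ 85.356, so the balance reaches zero during payment 86.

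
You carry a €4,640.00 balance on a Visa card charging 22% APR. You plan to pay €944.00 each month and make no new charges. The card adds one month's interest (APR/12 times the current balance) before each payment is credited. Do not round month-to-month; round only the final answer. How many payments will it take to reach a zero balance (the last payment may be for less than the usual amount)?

6 months

Monthly rate r = 22%/12 = 1.83333% = 0.0183333.
Recurrence: B ← B·(1+r) − €944.00.
Month 1: interest €85.07; balance after payment €3,781.07.
Month 2: interest €69.32; balance after payment €2,906.39.
Month 3: interest €53.28; balance after payment €2,015.67.
Month 4: interest €36.95; balance after payment €1,108.62.
Month 5: interest €20.32; balance after payment €184.95.
Month 6: interest €3.39; balance after payment €0.00.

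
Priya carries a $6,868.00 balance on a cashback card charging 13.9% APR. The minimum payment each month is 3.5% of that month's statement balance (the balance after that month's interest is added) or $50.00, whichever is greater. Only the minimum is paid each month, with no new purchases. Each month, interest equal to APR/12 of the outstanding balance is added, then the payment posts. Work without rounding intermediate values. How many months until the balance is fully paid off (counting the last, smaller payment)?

101 months

Monthly rate r = 13.9%/12 = 1.15833% = 0.0115833.
While 3.5% of the post-interest balance exceeds $50.00, each month B ← (B·(1+r))·(1 − 0.035), i.e. B shrinks by the factor (1+r)·0.965 = 0.97618.
This holds for months 1–66. Entering month 67 the balance is $1,398.76; 3.5% of the post-interest balance is now below $50.00, so the flat $50.00 minimum applies from here.
From month 67 a fixed $50.00 at rate r clears $1,398.76 in 35 more payments. Total: 66 + 35 = 101 months.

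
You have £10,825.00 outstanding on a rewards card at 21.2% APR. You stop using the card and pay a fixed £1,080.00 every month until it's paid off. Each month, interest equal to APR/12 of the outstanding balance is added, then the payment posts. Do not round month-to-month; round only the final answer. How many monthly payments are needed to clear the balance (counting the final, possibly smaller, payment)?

12 payments

Monthly rate r = 21.2%/12 = 1.76667% = 0.0176667.
Recurrence: B ← B·(1+r) − £1,080.00.
Month 1: interest £191.24; balance after payment £9,936.24.
Month 2: interest £175.54; balance after payment £9,031.78.
Closed form: n = −ln(1 − rB₀/P)/ln(1+r) = −ln(0.82292)/ln(1.01767) ≈ 11.129, so the balance reaches zero during payment 12.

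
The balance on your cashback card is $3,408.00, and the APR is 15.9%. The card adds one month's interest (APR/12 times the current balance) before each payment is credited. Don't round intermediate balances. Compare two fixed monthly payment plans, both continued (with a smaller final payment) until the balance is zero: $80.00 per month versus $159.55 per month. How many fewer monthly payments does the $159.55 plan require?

38 fewer payments

Monthly rate r = 15.9%/12 = 1.325% = 0.01325.
At $80.00/mo: n = ⌈−ln(1 − rB₀/P)/ln(1+r)⌉ = 64 payments (last $11.48); total interest = total paid − $3,408.00 = $1,643.48.
At $159.55/mo: 26 payments (last $44.26); total interest $625.01.
Payments saved = 64 − 26 = 38.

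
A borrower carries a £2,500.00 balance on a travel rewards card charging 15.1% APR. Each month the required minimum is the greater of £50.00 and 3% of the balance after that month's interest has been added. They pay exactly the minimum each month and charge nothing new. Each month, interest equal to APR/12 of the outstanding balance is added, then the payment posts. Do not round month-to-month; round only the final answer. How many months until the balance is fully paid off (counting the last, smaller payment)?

Monthly rate r = 15.1%/12 = 1.25833% = 0.0125833.
While 3% of the post-interest balance exceeds £50.00, each month B ← (B·(1+r))·(1 − 0.03), i.e. B shrinks by the factor (1+r)·0.97 = 0.98221.
This holds for months 1–24. Entering month 25 the balance is £1,624.80; 3% of the post-interest balance is now below £50.00, so the flat £50.00 minimum applies from here.
From month 25 a fixed £50.00 at rate r clears £1,624.80 in 43 more payments. Total: 24 + 43 = 67 months.

67 months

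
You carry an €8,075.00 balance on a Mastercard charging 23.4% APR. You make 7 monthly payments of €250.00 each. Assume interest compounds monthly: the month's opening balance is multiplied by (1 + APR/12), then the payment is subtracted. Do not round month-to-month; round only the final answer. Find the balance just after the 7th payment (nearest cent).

€7,388.09

Monthly rate r = 23.4%/12 = 1.95% = 0.0195.
Each month: B ← B·(1+r) − €250.00.
Month 1: interest €157.46; balance after payment €7,982.46.
Month 2: interest €155.66; balance after payment €7,888.12.
Month 3: interest €153.82; balance after payment €7,791.94.
Month 4: interest €151.94; balance after payment €7,693.88.
Month 5: interest €150.03; balance after payment €7,593.91.
Month 6: interest €148.08; balance after payment €7,491.99.
Month 7: interest €146.09; balance after payment €7,388.09.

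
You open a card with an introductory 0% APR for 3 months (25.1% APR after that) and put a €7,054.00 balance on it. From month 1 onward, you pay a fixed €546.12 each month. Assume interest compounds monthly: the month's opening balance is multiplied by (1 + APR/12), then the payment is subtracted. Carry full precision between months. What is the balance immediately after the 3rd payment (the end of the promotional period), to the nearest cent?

€5,415.64

Promo months 1–3 at r₀ = 0%/12 = 0; months 4+ at r₁ = 25.1%/12 = 0.0209167.
After month 3 (no interest yet): B = €7,054.00 − 3·€546.12 = €5,415.64.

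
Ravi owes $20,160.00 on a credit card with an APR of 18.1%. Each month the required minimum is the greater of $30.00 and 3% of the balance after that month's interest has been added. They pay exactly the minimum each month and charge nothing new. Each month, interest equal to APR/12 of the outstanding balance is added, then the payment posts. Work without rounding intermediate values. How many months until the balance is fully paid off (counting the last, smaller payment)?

Monthly rate r = 18.1%/12 = 1.50833% = 0.0150833.
While 3% of the post-interest balance exceeds $30.00, each month B ← (B·(1+r))·(1 − 0.03), i.e. B shrinks by the factor (1+r)·0.97 = 0.98463.
This holds for months 1–195. Entering month 196 the balance is $983.58; 3% of the post-interest balance is now below $30.00, so the flat $30.00 minimum applies from here.
From month 196 a fixed $30.00 at rate r clears $983.58 in 46 more payments. Total: 195 + 46 = 241 months.

241 months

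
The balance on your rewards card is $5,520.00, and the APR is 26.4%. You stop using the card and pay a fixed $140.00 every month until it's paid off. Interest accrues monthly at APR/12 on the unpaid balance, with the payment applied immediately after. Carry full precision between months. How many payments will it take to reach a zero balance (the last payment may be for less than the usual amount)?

93 months

Monthly rate r = 26.4%/12 = 2.2% = 0.022.
Recurrence: B ← B·(1+r) − $140.00.
Month 1: interest $121.44; balance after payment $5,501.44.
Month 2: interest $121.03; balance after payment $5,482.47.
Closed form: n = −ln(1 − rB₀/P)/ln(1+r) = −ln(0.13257)/ln(1.022) ≈ 92.854, so the balance reaches zero during payment 93.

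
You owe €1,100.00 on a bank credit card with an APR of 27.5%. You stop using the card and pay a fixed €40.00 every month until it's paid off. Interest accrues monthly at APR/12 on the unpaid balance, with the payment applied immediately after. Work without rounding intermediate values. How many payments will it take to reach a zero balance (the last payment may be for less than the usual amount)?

44 payments

Monthly rate r = 27.5%/12 = 2.29167% = 0.0229167.
Recurrence: B ← B·(1+r) − €40.00.
Month 1: interest €25.21; balance after payment €1,085.21.
Month 2: interest €24.87; balance after payment €1,070.08.
Closed form: n = −ln(1 − rB₀/P)/ln(1+r) = −ln(0.36979)/ln(1.02292) ≈ 43.906, so the balance reaches zero during payment 44.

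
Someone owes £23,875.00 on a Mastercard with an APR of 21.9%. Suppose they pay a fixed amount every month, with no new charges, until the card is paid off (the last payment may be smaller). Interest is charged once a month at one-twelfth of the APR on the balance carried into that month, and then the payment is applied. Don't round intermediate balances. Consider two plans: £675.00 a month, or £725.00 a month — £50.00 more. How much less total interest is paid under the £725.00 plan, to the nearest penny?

Monthly rate r = 21.9%/12 = 1.825% = 0.01825.
At £675.00/mo: n = ⌈−ln(1 − rB₀/P)/ln(1+r)⌉ = 58 payments (last £232.83); total interest = total paid − £23,875.00 = £14,832.83.
At £725.00/mo: 51 payments (last £582.26); total interest £12,957.26.
Interest saved = £14,832.83 − £12,957.26 = £1,875.57.

£1,875.57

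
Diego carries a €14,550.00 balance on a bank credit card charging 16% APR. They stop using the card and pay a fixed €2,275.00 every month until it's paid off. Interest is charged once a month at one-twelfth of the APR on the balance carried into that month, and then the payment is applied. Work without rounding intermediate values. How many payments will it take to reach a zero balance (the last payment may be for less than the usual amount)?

7 payments

Monthly rate r = 16%/12 = 1.33333% = 0.0133333.
Recurrence: B ← B·(1+r) − €2,275.00.
Month 1: interest €194.00; balance after payment €12,469.00.
Month 2: interest €166.25; balance after payment €10,360.25.
Closed form: n = −ln(1 − rB₀/P)/ln(1+r) = −ln(0.91473)/ln(1.01333) ≈ 6.729, so the balance reaches zero during payment 7.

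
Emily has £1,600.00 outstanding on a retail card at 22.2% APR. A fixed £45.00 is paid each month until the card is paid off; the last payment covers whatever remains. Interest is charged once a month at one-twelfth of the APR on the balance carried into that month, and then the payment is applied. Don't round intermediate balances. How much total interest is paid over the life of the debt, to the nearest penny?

£1,032.44

Monthly rate r = 22.2%/12 = 1.85% = 0.0185.
Payoff takes n = ⌈−ln(1 − rB₀/P)/ln(1+r)⌉ = ⌈58.496⌉ = 59 payments; the last is £22.44.
Total paid = 58·£45.00 + £22.44 = £2,632.44.
Total interest = total paid − principal = £2,632.44 − £1,600.00 = £1,032.44.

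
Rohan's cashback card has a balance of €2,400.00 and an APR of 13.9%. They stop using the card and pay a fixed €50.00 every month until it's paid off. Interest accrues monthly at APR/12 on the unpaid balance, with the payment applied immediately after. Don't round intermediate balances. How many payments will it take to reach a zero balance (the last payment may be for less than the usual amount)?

71 payments

Monthly rate r = 13.9%/12 = 1.15833% = 0.0115833.
Recurrence: B ← B·(1+r) − €50.00.
Month 1: interest €27.80; balance after payment €2,377.80.
Month 2: interest €27.54; balance after payment €2,355.34.
Closed form: n = −ln(1 − rB₀/P)/ln(1+r) = −ln(0.444)/ln(1.01158) ≈ 70.500, so the balance reaches zero during payment 71.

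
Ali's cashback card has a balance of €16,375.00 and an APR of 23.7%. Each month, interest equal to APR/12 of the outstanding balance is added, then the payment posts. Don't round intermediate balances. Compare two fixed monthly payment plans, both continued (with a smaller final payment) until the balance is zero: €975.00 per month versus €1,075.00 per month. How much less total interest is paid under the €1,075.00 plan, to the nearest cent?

Monthly rate r = 23.7%/12 = 1.975% = 0.01975.
At €975.00/mo: n = ⌈−ln(1 − rB₀/P)/ln(1+r)⌉ = 21 payments (last €593.84); total interest = total paid − €16,375.00 = €3,718.84.
At €1,075.00/mo: 19 payments (last €323.48); total interest €3,298.48.
Interest saved = €3,718.84 − €3,298.48 = €420.36.

€420.36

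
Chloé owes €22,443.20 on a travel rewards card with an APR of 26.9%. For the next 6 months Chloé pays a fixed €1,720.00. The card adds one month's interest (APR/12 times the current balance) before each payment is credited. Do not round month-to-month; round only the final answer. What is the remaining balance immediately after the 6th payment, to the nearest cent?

€14,720.19

Monthly rate r = 26.9%/12 = 2.24167% = 0.0224167.
Each month: B ← B·(1+r) − €1,720.00.
Month 1: interest €503.10; balance after payment €21,226.30.
Month 2: interest €475.82; balance after payment €19,982.12.
Month 3: interest €447.93; balance after payment €18,710.06.
Month 4: interest €419.42; balance after payment €17,409.47.
Month 5: interest €390.26; balance after payment €16,079.74.
Month 6: interest €360.45; balance after payment €14,720.19.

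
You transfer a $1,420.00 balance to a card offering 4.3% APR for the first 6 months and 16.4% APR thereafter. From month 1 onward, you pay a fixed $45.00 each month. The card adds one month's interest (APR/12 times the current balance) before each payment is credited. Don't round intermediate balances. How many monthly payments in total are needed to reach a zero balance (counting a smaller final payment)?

Promo months 1–6 at r₀ = 4.3%/12 = 0.00358333; months 7+ at r₁ = 16.4%/12 = 0.0136667.
After month 6: iterate B ← B·(1+r₀) − $45.00 for 6 months → $1,178.37.
Then at r₁ with $45.00/mo: n₂ = −ln(1 − r₁·B/P)/ln(1+r₁) ≈ 32.63 → 33 more payments.

39 payments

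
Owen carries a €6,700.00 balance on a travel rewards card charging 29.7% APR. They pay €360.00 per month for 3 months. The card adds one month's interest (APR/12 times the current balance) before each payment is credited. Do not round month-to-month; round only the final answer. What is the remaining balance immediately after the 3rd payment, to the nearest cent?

Monthly rate r = 29.7%/12 = 2.475% = 0.02475.
Each month: B ← B·(1+r) − €360.00.
Month 1: interest €165.82; balance after payment €6,505.82.
Month 2: interest €161.02; balance after payment €6,306.84.
Month 3: interest €156.09; balance after payment €6,102.94.

€6,102.94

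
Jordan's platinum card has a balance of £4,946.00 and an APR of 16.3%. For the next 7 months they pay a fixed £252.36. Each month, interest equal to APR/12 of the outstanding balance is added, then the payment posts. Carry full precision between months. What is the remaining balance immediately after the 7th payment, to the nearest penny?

Monthly rate r = 16.3%/12 = 1.35833% = 0.0135833.
Each month: B ← B·(1+r) − £252.36.
Month 1: interest £67.18; balance after payment £4,760.82.
Month 2: interest £64.67; balance after payment £4,573.13.
Month 3: interest £62.12; balance after payment £4,382.89.
Month 4: interest £59.53; balance after payment £4,190.06.
Month 5: interest £56.92; balance after payment £3,994.62.
Month 6: interest £54.26; balance after payment £3,796.52.
Month 7: interest £51.57; balance after payment £3,595.73.

£3,595.73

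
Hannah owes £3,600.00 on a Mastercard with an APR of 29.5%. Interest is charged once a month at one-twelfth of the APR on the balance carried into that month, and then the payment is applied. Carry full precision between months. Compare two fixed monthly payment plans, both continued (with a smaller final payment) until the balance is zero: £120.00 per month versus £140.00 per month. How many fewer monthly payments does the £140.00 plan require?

14 fewer payments

Monthly rate r = 29.5%/12 = 2.45833% = 0.0245833.
At £120.00/mo: n = ⌈−ln(1 − rB₀/P)/ln(1+r)⌉ = 56 payments (last £8.86); total interest = total paid − £3,600.00 = £3,008.86.
At £140.00/mo: 42 payments (last £25.23); total interest £2,165.23.
Payments saved = 56 − 42 = 14.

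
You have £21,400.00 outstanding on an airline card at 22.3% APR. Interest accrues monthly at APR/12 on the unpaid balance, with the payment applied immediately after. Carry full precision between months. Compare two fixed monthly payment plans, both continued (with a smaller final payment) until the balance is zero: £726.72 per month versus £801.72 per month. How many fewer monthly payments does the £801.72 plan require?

Monthly rate r = 22.3%/12 = 1.85833% = 0.0185833.
At £726.72/mo: n = ⌈−ln(1 − rB₀/P)/ln(1+r)⌉ = 44 payments (last £24.80); total interest = total paid − £21,400.00 = £9,873.76.
At £801.72/mo: 38 payments (last £174.60); total interest £8,438.24.
Payments saved = 44 − 38 = 6.

6 fewer payments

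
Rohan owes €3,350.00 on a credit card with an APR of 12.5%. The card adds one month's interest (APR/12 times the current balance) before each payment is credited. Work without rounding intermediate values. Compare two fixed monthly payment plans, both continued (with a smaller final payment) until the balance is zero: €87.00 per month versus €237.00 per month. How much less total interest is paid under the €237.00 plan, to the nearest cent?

Monthly rate r = 12.5%/12 = 1.04167% = 0.0104167.
At €87.00/mo: n = ⌈−ln(1 − rB₀/P)/ln(1+r)⌉ = 50 payments (last €41.14); total interest = total paid − €3,350.00 = €954.14.
At €237.00/mo: 16 payments (last €88.00); total interest €293.00.
Interest saved = €954.14 − €293.00 = €661.14.

€661.14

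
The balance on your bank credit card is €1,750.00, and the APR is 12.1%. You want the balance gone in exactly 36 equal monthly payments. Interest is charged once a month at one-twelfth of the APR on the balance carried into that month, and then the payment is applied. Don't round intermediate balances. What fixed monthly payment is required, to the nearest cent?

Monthly rate r = 12.1%/12 = 1.00833% = 0.0100833.
Level-payment amortization: P = B₀·r / (1 − (1+r)^(−n)) = 1750.00·0.0100833 / (1 − 1.01008^(−36)).
Denominator 1 − (1+r)^(−36) = 0.3031479.
P = 17.6458 / 0.3031479 ≈ 58.21.

€58.21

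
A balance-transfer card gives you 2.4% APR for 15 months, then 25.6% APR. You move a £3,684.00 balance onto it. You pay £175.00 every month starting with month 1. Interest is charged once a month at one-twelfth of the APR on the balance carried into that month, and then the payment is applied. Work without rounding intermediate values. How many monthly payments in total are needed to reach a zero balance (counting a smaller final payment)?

Promo months 1–15 at r₀ = 2.4%/12 = 0.002; months 16+ at r₁ = 25.6%/12 = 0.0213333.
After month 15: iterate B ← B·(1+r₀) − £175.00 for 15 months → £1,134.01.
Then at r₁ with £175.00/mo: n₂ = −ln(1 − r₁·B/P)/ln(1+r₁) ≈ 7.05 → 8 more payments.

23 months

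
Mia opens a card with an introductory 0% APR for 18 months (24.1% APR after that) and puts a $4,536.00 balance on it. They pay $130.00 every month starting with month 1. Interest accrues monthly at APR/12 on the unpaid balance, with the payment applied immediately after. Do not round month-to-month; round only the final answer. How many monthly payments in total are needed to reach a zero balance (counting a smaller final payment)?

Promo months 1–18 at r₀ = 0%/12 = 0; months 19+ at r₁ = 24.1%/12 = 0.0200833.
After month 18 (no interest yet): B = $4,536.00 − 18·$130.00 = $2,196.00.
Then at r₁ with $130.00/mo: n₂ = −ln(1 − r₁·B/P)/ln(1+r₁) ≈ 20.84 → 21 more payments.

39 payments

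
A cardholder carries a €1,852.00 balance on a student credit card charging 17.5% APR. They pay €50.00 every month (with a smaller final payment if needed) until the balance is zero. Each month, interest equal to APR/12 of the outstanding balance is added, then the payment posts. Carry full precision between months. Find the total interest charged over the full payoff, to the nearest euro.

Monthly rate r = 17.5%/12 = 1.45833% = 0.0145833.
Payoff takes n = ⌈−ln(1 − rB₀/P)/ln(1+r)⌉ = ⌈53.660⌉ = 54 payments; the last is €33.08.
Total paid = 53·€50.00 + €33.08 = €2,683.08.
Total interest = total paid − principal = €2,683.08 − €1,852.00 = €831.08.

€831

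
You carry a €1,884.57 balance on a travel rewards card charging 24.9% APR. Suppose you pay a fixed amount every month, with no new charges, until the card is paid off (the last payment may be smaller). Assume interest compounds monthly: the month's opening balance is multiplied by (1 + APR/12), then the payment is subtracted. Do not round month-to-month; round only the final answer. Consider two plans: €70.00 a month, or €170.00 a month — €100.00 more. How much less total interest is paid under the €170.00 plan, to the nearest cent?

€623.71

Monthly rate r = 24.9%/12 = 2.075% = 0.02075.
At €70.00/mo: n = ⌈−ln(1 − rB₀/P)/ln(1+r)⌉ = 40 payments (last €57.80); total interest = total paid − €1,884.57 = €903.23.
At €170.00/mo: 13 payments (last €124.09); total interest €279.52.
Interest saved = €903.23 − €279.52 = €623.71.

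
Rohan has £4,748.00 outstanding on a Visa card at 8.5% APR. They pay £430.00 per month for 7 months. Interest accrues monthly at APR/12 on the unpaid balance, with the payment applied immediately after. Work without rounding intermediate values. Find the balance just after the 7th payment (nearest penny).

Monthly rate r = 8.5%/12 = 0.708333% = 0.00708333.
Each month: B ← B·(1+r) − £430.00.
Month 1: interest £33.63; balance after payment £4,351.63.
Month 2: interest £30.82; balance after payment £3,952.46.
Month 3: interest £28.00; balance after payment £3,550.45.
Month 4: interest £25.15; balance after payment £3,145.60.
Month 5: interest £22.28; balance after payment £2,737.88.
Month 6: interest £19.39; balance after payment £2,327.28.
Month 7: interest £16.48; balance after payment £1,913.76.

£1,913.76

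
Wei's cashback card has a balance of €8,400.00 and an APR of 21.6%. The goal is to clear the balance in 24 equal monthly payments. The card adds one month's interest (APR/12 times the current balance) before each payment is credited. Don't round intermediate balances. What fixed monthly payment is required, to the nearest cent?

€434.12

Monthly rate r = 21.6%/12 = 1.8% = 0.018.
Level-payment amortization: P = B₀·r / (1 − (1+r)^(−n)) = 8400.00·0.018 / (1 − 1.018^(−24)).
Denominator 1 − (1+r)^(−24) = 0.348291586.
P = 151.2 / 0.348291586 ≈ 434.12.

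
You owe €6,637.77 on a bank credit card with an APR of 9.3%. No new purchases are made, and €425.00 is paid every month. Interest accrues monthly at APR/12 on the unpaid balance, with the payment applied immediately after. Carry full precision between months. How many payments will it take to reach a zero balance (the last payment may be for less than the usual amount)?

Monthly rate r = 9.3%/12 = 0.775% = 0.00775.
Recurrence: B ← B·(1+r) − €425.00.
Month 1: interest €51.44; balance after payment €6,264.21.
Month 2: interest €48.55; balance after payment €5,887.76.
Closed form: n = −ln(1 − rB₀/P)/ln(1+r) = −ln(0.87896)/ln(1.00775) ≈ 16.712, so the balance reaches zero during payment 17.

17 payments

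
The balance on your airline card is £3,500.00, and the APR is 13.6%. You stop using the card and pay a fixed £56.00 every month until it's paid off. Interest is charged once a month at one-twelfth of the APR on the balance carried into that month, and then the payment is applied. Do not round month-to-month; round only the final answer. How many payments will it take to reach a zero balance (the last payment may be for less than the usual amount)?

110 months

Monthly rate r = 13.6%/12 = 1.13333% = 0.0113333.
Recurrence: B ← B·(1+r) − £56.00.
Month 1: interest £39.67; balance after payment £3,483.67.
Month 2: interest £39.48; balance after payment £3,467.15.
Closed form: n = −ln(1 − rB₀/P)/ln(1+r) = −ln(0.29167)/ln(1.01133) ≈ 109.333, so the balance reaches zero during payment 110.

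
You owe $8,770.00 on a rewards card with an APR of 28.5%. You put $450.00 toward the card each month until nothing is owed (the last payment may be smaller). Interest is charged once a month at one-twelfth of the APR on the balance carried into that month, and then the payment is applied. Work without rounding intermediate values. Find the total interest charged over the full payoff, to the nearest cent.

$3,146.37

Monthly rate r = 28.5%/12 = 2.375% = 0.02375.
Payoff takes n = ⌈−ln(1 − rB₀/P)/ln(1+r)⌉ = ⌈26.478⌉ = 27 payments; the last is $216.37.
Total paid = 26·$450.00 + $216.37 = $11,916.37.
Total interest = total paid − principal = $11,916.37 − $8,770.00 = $3,146.37.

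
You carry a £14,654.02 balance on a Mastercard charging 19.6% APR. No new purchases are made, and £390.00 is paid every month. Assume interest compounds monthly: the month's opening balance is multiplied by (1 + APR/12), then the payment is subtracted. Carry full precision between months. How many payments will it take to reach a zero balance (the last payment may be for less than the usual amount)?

59 months

Monthly rate r = 19.6%/12 = 1.63333% = 0.0163333.
Recurrence: B ← B·(1+r) − £390.00.
Month 1: interest £239.35; balance after payment £14,503.37.
Month 2: interest £236.89; balance after payment £14,350.26.
Closed form: n = −ln(1 − rB₀/P)/ln(1+r) = −ln(0.38628)/ln(1.01633) ≈ 58.710, so the balance reaches zero during payment 59.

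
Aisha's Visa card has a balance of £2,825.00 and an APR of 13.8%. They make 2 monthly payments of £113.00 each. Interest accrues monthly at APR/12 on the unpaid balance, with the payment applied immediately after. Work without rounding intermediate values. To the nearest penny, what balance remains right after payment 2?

£2,663.05

Monthly rate r = 13.8%/12 = 1.15% = 0.0115.
Each month: B ← B·(1+r) − £113.00.
Month 1: interest £32.49; balance after payment £2,744.49.
Month 2: interest £31.56; balance after payment £2,663.05.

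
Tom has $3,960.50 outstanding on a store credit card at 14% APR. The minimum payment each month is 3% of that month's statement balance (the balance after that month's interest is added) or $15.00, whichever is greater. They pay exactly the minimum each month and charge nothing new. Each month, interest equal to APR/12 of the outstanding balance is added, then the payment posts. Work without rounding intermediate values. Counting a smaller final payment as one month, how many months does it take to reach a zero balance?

153 months

Monthly rate r = 14%/12 = 1.16667% = 0.0116667.
While 3% of the post-interest balance exceeds $15.00, each month B ← (B·(1+r))·(1 − 0.03), i.e. B shrinks by the factor (1+r)·0.97 = 0.98132.
This holds for months 1–111. Entering month 112 the balance is $488.17; 3% of the post-interest balance is now below $15.00, so the flat $15.00 minimum applies from here.
From month 112 a fixed $15.00 at rate r clears $488.17 in 42 more payments. Total: 111 + 42 = 153 months.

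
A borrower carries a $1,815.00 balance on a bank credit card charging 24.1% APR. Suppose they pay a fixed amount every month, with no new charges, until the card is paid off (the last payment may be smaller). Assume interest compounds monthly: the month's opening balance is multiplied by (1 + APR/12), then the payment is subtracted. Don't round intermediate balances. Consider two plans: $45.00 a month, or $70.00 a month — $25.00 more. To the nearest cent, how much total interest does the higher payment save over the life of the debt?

Monthly rate r = 24.1%/12 = 2.00833% = 0.0200833.
At $45.00/mo: n = ⌈−ln(1 − rB₀/P)/ln(1+r)⌉ = 84 payments (last $23.83); total interest = total paid − $1,815.00 = $1,943.83.
At $70.00/mo: 37 payments (last $69.22); total interest $774.22.
Interest saved = $1,943.83 − $774.22 = $1,169.61.

$1,169.61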